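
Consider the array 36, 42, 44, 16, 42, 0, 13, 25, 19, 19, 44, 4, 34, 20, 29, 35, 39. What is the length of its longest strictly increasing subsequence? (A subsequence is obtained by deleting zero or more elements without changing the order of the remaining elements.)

7

Scanning left to right, the best length ending at each element is: 36→1, 42→2, 44→3, 16→1, 42→2, 0→1, 13→2, 25→3, 19→3, 19→3, 44→4, 4→2, 34→4, 20→4, 29→5, 35→6, 39→7.
So the longest increasing subsequence has length 7, e.g. 0, 13, 19, 20, 29, 35, 39.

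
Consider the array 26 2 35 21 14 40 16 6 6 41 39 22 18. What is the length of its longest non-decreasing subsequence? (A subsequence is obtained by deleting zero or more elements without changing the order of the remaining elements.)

4

Let dp[i] be the longest non-decreasing subsequence ending at position i. Then dp = [1, 1, 2, 2, 2, 3, 3, 2, 3, 4, 4, 4, 4].
The maximum is 4; one witness is 26, 35, 40, 41 at positions 1,3,6,10.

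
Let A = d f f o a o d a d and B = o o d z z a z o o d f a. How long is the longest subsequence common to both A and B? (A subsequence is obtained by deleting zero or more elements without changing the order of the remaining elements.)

5

Backtracking the LCS table gives one alignment: d (A1,B3) → o (A4,B8) → o (A6,B9) → d (A7,B10) → a (A8,B12).
So the longest common subsequence has length 5.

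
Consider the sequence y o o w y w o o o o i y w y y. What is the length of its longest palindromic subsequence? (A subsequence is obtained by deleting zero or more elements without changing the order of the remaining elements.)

10

One longest palindromic subsequence is yywoooowyy (positions 1,5,6,7,8,9,10,13,14,15); it reads the same forward and backward, and the interval DP gives dp[1][15] = 10.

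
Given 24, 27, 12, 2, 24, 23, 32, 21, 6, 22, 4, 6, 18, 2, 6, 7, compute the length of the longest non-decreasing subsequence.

Let dp[i] be the longest non-decreasing subsequence ending at position i. Then dp = [1, 2, 1, 1, 2, 2, 3, 2, 2, 3, 2, 3, 4, 2, 4, 5].
The maximum is 5; one witness is 2, 6, 6, 6, 7 at positions 4,9,12,15,16.

5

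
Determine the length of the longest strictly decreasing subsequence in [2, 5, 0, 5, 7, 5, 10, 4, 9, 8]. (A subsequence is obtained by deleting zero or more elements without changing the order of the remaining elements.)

One longest decreasing subsequence is 7, 5, 4 (positions 5,6,8), of length 3; no longer one exists.

3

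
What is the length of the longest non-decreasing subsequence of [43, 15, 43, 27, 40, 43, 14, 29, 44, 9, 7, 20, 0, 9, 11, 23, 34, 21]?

5

Let dp[i] be the longest non-decreasing subsequence ending at position i. Then dp = [1, 1, 2, 2, 3, 4, 1, 3, 5, 1, 1, 2, 1, 2, 3, 4, 5, 4].
The maximum is 5; one witness is 15, 27, 40, 43, 44 at positions 2,4,5,6,9.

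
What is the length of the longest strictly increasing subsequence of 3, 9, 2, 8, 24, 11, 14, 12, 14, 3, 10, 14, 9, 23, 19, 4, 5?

6

Let dp[i] be the longest increasing subsequence ending at position i. Then dp = [1, 2, 1, 2, 3, 3, 4, 4, 5, 2, 3, 5, 3, 6, 6, 3, 4].
The maximum is 6; one witness is 3, 9, 11, 12, 14, 23 at positions 1,2,6,8,9,14.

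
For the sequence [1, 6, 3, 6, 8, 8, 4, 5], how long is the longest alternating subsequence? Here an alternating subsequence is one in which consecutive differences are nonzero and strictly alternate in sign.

6

Track the best alternating length ending on an up-step vs a down-step at each position: up/down = 1/1, 2/1, 2/3, 4/1, 4/1, 4/1, 4/5, 6/5.
The maximum over both is 6; one such subsequence is 1, 6, 3, 6, 4, 5.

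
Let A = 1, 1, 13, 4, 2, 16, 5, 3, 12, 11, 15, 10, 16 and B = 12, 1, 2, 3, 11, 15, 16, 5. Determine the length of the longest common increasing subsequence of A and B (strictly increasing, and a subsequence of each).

For each value that appears in both, track the longest common increasing run ending there.
The best achievable length is 6; one witness is 1, 2, 3, 11, 15, 16 (A-positions 1,5,8,10,11,13, B-positions 2,3,4,5,6,7).

6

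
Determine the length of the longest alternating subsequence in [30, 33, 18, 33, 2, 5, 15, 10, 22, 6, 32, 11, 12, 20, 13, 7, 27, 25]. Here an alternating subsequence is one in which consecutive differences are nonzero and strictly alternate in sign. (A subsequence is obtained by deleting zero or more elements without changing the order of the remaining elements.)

15

A longest alternating subsequence is 30, 33, 18, 33, 2, 15, 10, 22, 6, 32, 11, 20, 13, 27, 25 (positions 1,2,3,4,5,7,8,9,10,11,12,14,15,17,18); its 14 consecutive differences strictly alternate in sign, and length 15 is optimal.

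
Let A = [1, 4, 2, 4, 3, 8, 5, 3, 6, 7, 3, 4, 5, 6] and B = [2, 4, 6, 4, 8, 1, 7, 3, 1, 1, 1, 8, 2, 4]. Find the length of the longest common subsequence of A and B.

6

A longest common subsequence is 4, 4, 8, 7, 3, 4 (length 6); the LCS DP confirms no longer common subsequence exists.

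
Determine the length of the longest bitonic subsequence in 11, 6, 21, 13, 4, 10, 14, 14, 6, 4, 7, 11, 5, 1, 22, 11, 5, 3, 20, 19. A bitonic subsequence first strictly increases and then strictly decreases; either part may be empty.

One longest bitonic subsequence is 4, 6, 7, 11, 22, 11, 5, 3 (positions 5,9,11,12,15,16,17,18): it rises to 22 then falls. Length 8 is optimal.

8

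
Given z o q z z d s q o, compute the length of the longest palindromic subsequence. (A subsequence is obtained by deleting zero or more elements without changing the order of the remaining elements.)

One longest palindromic subsequence is oqzzqo (positions 2,3,4,5,8,9); it reads the same forward and backward, and the interval DP gives dp[1][9] = 6.

6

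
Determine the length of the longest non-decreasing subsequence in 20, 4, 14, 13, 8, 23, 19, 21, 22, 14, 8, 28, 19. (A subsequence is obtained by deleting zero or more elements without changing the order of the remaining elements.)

Scanning left to right, the best length ending at each element is: 20→1, 4→1, 14→2, 13→2, 8→2, 23→3, 19→3, 21→4, 22→5, 14→3, 8→3, 28→6, 19→4.
So the longest non-decreasing subsequence has length 6, e.g. 4, 14, 19, 21, 22, 28.

6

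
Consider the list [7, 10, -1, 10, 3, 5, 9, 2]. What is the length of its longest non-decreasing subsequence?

4

One longest non-decreasing subsequence is -1, 3, 5, 9 (positions 3,5,6,7), of length 4; no longer one exists.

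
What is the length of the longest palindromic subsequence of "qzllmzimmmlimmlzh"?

11

One longest palindromic subsequence is zlmimmmimlz (positions 2,3,5,7,8,9,10,12,14,15,16); it reads the same forward and backward, and the interval DP gives dp[1][17] = 11.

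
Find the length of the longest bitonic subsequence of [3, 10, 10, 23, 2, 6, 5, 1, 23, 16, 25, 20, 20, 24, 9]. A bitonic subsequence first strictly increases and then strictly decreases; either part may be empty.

6

One longest bitonic subsequence is 3, 10, 23, 6, 5, 1 (positions 1,2,4,6,7,8): it rises to 23 then falls. Length 6 is optimal.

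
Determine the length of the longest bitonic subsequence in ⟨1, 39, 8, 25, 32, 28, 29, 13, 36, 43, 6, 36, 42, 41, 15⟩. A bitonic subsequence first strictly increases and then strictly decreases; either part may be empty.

One longest bitonic subsequence is 1, 8, 25, 28, 29, 36, 43, 42, 41, 15 (positions 1,3,4,6,7,9,10,13,14,15): it rises to 43 then falls. Length 10 is optimal.

10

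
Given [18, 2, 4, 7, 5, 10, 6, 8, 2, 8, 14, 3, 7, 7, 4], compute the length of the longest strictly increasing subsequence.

6

Let dp[i] be the longest increasing subsequence ending at position i. Then dp = [1, 1, 2, 3, 3, 4, 4, 5, 1, 5, 6, 2, 5, 5, 3].
The maximum is 6; one witness is 2, 4, 5, 6, 8, 14 at positions 2,3,5,7,8,11.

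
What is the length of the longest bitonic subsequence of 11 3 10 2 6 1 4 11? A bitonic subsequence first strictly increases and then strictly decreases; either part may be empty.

One longest bitonic subsequence is 11, 10, 6, 4 (positions 1,3,5,7): it rises to 11 then falls. Length 4 is optimal.

4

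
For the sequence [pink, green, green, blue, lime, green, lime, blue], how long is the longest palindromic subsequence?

One longest palindromic subsequence is blue lime green lime blue (positions 4,5,6,7,8); it reads the same forward and backward, and the interval DP gives dp[1][8] = 5.

5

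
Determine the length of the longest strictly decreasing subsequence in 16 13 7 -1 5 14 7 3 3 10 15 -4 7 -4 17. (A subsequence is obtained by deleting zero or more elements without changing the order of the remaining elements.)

Let dp[i] be the longest decreasing subsequence ending at position i. Then dp = [1, 2, 3, 4, 4, 2, 3, 5, 5, 3, 2, 6, 4, 6, 1].
The maximum is 6; one witness is 16, 13, 7, 5, 3, -4 at positions 1,2,3,5,8,12.

6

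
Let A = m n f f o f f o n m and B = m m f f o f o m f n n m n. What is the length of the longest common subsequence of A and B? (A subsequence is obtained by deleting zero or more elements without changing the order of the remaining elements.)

A longest common subsequence is mffoffnm (length 8); the LCS DP confirms no longer common subsequence exists.

8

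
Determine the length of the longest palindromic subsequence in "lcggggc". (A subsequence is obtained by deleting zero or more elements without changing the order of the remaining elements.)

One longest palindromic subsequence is cggggc (positions 2,3,4,5,6,7); it reads the same forward and backward, and the interval DP gives dp[1][7] = 6.

6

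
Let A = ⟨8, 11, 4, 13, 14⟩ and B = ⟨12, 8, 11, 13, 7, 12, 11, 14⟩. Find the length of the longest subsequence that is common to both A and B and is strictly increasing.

A longest common strictly increasing subsequence is 8, 11, 13, 14 (length 4); it appears in order in both A and B, and no longer such subsequence exists.

4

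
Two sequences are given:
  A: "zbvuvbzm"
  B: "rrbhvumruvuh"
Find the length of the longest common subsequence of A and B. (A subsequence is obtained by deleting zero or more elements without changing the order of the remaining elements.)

A longest common subsequence is bvuv (length 4); the LCS DP confirms no longer common subsequence exists.

4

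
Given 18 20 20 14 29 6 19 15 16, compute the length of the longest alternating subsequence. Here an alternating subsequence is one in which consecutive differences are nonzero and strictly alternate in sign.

8

A longest alternating subsequence is 18, 20, 14, 29, 6, 19, 15, 16 (positions 1,2,4,5,6,7,8,9); its 7 consecutive differences strictly alternate in sign, and length 8 is optimal.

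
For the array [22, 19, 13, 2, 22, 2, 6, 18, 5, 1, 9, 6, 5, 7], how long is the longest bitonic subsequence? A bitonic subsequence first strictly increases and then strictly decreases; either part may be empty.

6

Let inc[i] be the LIS ending at i and dec[i] the longest strictly decreasing subsequence starting at i. inc = [1, 1, 1, 1, 2, 1, 2, 3, 2, 1, 3, 3, 2, 4], dec = [6, 5, 4, 2, 5, 2, 3, 4, 2, 1, 3, 2, 1, 1].
max_i inc[i]+dec[i]−1 = 6, with one witness 22, 19, 18, 9, 6, 5.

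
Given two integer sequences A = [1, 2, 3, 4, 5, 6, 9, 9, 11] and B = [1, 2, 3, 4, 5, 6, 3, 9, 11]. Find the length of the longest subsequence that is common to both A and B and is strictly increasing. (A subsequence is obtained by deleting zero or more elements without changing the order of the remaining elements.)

A longest common strictly increasing subsequence is 1, 2, 3, 4, 5, 6, 9, 11 (length 8); it appears in order in both A and B, and no longer such subsequence exists.

8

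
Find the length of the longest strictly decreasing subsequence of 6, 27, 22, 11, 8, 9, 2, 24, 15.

5

Let dp[i] be the longest decreasing subsequence ending at position i. Then dp = [1, 1, 2, 3, 4, 4, 5, 2, 3].
The maximum is 5; one witness is 27, 22, 11, 8, 2 at positions 2,3,4,5,7.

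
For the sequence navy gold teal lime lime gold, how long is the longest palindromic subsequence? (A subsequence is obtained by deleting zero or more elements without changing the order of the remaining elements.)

4

One longest palindromic subsequence is gold lime lime gold (positions 2,4,5,6); it reads the same forward and backward, and the interval DP gives dp[1][6] = 4.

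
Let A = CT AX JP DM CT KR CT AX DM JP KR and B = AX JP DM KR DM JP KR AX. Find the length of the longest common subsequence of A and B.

7

Backtracking the LCS table gives one alignment: AX (A2,B1) → JP (A3,B2) → DM (A4,B3) → KR (A6,B4) → DM (A9,B5) → JP (A10,B6) → KR (A11,B7).
So the longest common subsequence has length 7.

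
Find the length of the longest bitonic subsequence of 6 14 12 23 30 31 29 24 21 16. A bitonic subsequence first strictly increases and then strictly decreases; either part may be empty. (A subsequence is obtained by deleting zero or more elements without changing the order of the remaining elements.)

9

One longest bitonic subsequence is 6, 14, 23, 30, 31, 29, 24, 21, 16 (positions 1,2,4,5,6,7,8,9,10): it rises to 31 then falls. Length 9 is optimal.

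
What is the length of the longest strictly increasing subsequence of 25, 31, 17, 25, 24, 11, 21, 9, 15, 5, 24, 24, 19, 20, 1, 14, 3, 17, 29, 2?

Let dp[i] be the longest increasing subsequence ending at position i. Then dp = [1, 2, 1, 2, 2, 1, 2, 1, 2, 1, 3, 3, 3, 4, 1, 2, 2, 3, 5, 2].
The maximum is 5; one witness is 11, 15, 19, 20, 29 at positions 6,9,13,14,19.

5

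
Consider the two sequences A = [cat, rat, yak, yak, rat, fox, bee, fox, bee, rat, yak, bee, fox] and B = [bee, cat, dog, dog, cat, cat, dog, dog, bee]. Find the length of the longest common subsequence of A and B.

Backtracking the LCS table gives one alignment: cat (A1,B6) → bee (A12,B9).
So the longest common subsequence has length 2.

2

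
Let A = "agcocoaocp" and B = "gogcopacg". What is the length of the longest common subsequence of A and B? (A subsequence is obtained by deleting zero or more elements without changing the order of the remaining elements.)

6

Backtracking the LCS table gives one alignment: g (A2,B1) → o (A4,B2) → c (A5,B4) → o (A6,B5) → a (A7,B7) → c (A9,B8).
So the longest common subsequence has length 6.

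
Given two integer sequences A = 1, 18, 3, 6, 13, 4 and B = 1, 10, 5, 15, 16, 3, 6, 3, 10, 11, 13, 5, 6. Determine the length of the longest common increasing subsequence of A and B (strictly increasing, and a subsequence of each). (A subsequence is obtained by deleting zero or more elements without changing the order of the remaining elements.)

4

A longest common strictly increasing subsequence is 1, 3, 6, 13 (length 4); it appears in order in both A and B, and no longer such subsequence exists.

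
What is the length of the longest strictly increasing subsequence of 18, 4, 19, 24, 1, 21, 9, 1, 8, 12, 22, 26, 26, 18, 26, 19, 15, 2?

5

One longest increasing subsequence is 18, 19, 21, 22, 26 (positions 1,3,6,11,12), of length 5; no longer one exists.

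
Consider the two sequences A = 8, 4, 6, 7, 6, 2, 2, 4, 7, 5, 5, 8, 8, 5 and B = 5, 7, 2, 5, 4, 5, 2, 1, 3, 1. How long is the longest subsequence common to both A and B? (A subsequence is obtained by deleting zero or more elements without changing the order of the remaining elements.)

4

A longest common subsequence is 7, 2, 4, 5 (length 4); the LCS DP confirms no longer common subsequence exists.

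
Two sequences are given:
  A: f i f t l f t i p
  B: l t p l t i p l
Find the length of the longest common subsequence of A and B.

5

A longest common subsequence is tltip (length 5); the LCS DP confirms no longer common subsequence exists.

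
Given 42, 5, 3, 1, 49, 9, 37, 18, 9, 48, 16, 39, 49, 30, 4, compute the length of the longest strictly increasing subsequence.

5

Scanning left to right, the best length ending at each element is: 42→1, 5→1, 3→1, 1→1, 49→2, 9→2, 37→3, 18→3, 9→2, 48→4, 16→3, 39→4, 49→5, 30→4, 4→2.
So the longest increasing subsequence has length 5, e.g. 5, 9, 37, 48, 49.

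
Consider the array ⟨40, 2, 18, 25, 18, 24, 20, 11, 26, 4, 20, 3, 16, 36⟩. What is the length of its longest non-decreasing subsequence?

One longest non-decreasing subsequence is 2, 18, 18, 24, 26, 36 (positions 2,3,5,6,9,14), of length 6; no longer one exists.

6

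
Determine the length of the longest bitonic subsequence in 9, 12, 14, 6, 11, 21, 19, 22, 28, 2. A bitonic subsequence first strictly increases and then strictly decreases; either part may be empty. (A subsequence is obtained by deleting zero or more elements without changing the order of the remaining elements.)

One longest bitonic subsequence is 9, 12, 14, 21, 22, 28, 2 (positions 1,2,3,6,8,9,10): it rises to 28 then falls. Length 7 is optimal.

7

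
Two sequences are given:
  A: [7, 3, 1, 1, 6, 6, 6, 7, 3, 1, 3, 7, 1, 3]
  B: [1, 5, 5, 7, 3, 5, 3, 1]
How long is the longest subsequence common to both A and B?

Backtracking the LCS table gives one alignment: 1 (A3,B1) → 7 (A8,B4) → 3 (A9,B5) → 3 (A11,B7) → 1 (A13,B8).
So the longest common subsequence has length 5.

5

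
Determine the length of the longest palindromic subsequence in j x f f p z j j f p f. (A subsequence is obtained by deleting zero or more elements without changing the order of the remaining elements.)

Using dp[i][j] = 2 + dp[i+1][j−1] if the ends match, else max(dp[i+1][j], dp[i][j−1]):
dp[1][11] = 6. A witness is fpjjpf at positions 3,5,7,8,10,11.

6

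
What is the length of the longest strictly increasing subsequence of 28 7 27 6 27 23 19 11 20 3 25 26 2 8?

One longest increasing subsequence is 7, 19, 20, 25, 26 (positions 2,7,9,11,12), of length 5; no longer one exists.

5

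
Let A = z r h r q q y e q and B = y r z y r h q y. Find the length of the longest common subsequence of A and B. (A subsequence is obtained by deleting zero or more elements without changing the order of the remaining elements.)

5

Backtracking the LCS table gives one alignment: z (A1,B3) → r (A2,B5) → h (A3,B6) → q (A6,B7) → y (A7,B8).
So the longest common subsequence has length 5.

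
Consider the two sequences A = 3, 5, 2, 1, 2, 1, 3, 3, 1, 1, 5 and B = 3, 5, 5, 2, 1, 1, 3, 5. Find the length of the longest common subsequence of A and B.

7

Backtracking the LCS table gives one alignment: 3 (A1,B1) → 5 (A2,B3) → 2 (A3,B4) → 1 (A4,B5) → 1 (A6,B6) → 3 (A8,B7) → 5 (A11,B8).
So the longest common subsequence has length 7.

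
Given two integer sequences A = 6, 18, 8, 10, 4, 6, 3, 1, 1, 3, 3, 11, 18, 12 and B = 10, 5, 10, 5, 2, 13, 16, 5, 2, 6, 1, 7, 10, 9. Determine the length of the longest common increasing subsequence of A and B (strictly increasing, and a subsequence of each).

2

For each value that appears in both, track the longest common increasing run ending there.
The best achievable length is 2; one witness is 6, 10 (A-positions 1,4, B-positions 10,13).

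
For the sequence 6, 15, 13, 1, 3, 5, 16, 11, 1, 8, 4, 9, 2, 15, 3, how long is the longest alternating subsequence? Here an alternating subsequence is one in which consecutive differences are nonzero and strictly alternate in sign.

Track the best alternating length ending on an up-step vs a down-step at each position: up/down = 1/1, 2/1, 2/3, 1/3, 4/3, 4/3, 4/1, 4/5, 1/5, 6/5, 6/7, 8/5, 6/9, 10/5, 10/11.
The maximum over both is 11; one such subsequence is 6, 15, 1, 3, 1, 8, 4, 9, 2, 15, 3.

11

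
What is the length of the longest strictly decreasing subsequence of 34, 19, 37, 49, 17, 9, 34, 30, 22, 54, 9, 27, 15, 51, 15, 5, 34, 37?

Scanning left to right, the best length ending at each element is: 34→1, 19→2, 37→1, 49→1, 17→3, 9→4, 34→2, 30→3, 22→4, 54→1, 9→5, 27→4, 15→5, 51→2, 15→5, 5→6, 34→3, 37→3.
So the longest decreasing subsequence has length 6, e.g. 37, 34, 30, 22, 9, 5.

6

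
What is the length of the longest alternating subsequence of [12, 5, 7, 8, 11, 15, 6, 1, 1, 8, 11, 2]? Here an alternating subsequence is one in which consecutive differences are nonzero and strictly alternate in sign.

6

Track the best alternating length ending on an up-step vs a down-step at each position: up/down = 1/1, 1/2, 3/2, 3/2, 3/2, 3/1, 3/4, 1/4, 1/4, 5/4, 5/4, 5/6.
The maximum over both is 6; one such subsequence is 12, 5, 7, 6, 8, 2.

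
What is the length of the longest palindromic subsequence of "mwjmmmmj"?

Using dp[i][j] = 2 + dp[i+1][j−1] if the ends match, else max(dp[i+1][j], dp[i][j−1]):
dp[1][8] = 6. A witness is jmmmmj at positions 3,4,5,6,7,8.

6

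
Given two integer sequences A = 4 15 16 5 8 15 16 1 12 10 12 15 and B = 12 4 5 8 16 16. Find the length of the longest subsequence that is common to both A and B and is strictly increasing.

4

For each value that appears in both, track the longest common increasing run ending there.
The best achievable length is 4; one witness is 4, 5, 8, 16 (A-positions 1,4,5,7, B-positions 2,3,4,5).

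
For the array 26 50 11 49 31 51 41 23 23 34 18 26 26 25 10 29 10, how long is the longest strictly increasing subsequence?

4

Scanning left to right, the best length ending at each element is: 26→1, 50→2, 11→1, 49→2, 31→2, 51→3, 41→3, 23→2, 23→2, 34→3, 18→2, 26→3, 26→3, 25→3, 10→1, 29→4, 10→1.
So the longest increasing subsequence has length 4, e.g. 11, 23, 26, 29.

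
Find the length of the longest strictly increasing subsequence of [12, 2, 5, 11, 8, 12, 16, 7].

5

One longest increasing subsequence is 2, 5, 11, 12, 16 (positions 2,3,4,6,7), of length 5; no longer one exists.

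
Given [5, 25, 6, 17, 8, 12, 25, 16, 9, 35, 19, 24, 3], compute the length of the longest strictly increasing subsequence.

7

Scanning left to right, the best length ending at each element is: 5→1, 25→2, 6→2, 17→3, 8→3, 12→4, 25→5, 16→5, 9→4, 35→6, 19→6, 24→7, 3→1.
So the longest increasing subsequence has length 7, e.g. 5, 6, 8, 12, 16, 19, 24.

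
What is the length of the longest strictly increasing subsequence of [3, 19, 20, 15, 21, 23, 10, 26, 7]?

Let dp[i] be the longest increasing subsequence ending at position i. Then dp = [1, 2, 3, 2, 4, 5, 2, 6, 2].
The maximum is 6; one witness is 3, 19, 20, 21, 23, 26 at positions 1,2,3,5,6,8.

6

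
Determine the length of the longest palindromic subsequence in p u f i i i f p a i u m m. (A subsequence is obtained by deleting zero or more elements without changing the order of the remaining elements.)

7

One longest palindromic subsequence is ufiiifu (positions 2,3,4,5,6,7,11); it reads the same forward and backward, and the interval DP gives dp[1][13] = 7.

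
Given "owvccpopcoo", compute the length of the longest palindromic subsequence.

Using dp[i][j] = 2 + dp[i+1][j−1] if the ends match, else max(dp[i+1][j], dp[i][j−1]):
dp[1][11] = 7. A witness is ocpopco at positions 1,5,6,7,8,9,11.

7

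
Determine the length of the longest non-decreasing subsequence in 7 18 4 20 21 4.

4

Let dp[i] be the longest non-decreasing subsequence ending at position i. Then dp = [1, 2, 1, 3, 4, 2].
The maximum is 4; one witness is 7, 18, 20, 21 at positions 1,2,4,5.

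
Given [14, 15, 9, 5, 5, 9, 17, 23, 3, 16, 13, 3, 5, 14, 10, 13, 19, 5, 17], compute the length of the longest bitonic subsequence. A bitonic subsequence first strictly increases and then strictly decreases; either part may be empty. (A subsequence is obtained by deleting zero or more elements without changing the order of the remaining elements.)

One longest bitonic subsequence is 14, 15, 17, 23, 16, 14, 13, 5 (positions 1,2,7,8,10,14,16,18): it rises to 23 then falls. Length 8 is optimal.

8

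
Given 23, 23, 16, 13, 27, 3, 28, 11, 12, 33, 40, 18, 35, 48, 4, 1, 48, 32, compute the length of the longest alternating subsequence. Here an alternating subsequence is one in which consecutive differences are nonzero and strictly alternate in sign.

Track the best alternating length ending on an up-step vs a down-step at each position: up/down = 1/1, 1/1, 1/2, 1/2, 3/1, 1/4, 5/1, 5/6, 7/6, 7/1, 7/1, 7/8, 9/8, 9/1, 5/10, 1/10, 11/1, 11/12.
The maximum over both is 12; one such subsequence is 23, 16, 27, 3, 28, 11, 33, 18, 35, 4, 48, 32.

12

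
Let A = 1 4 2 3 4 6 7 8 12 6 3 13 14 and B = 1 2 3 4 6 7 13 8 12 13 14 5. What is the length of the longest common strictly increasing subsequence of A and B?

10

A longest common strictly increasing subsequence is 1, 2, 3, 4, 6, 7, 8, 12, 13, 14 (length 10); it appears in order in both A and B, and no longer such subsequence exists.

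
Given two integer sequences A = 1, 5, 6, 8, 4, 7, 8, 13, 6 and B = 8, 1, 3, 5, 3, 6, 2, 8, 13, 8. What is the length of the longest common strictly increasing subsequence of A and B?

5

A longest common strictly increasing subsequence is 1, 5, 6, 8, 13 (length 5); it appears in order in both A and B, and no longer such subsequence exists.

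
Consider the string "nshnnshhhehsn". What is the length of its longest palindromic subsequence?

One longest palindromic subsequence is nshhhhhsn (positions 1,2,3,7,8,9,11,12,13); it reads the same forward and backward, and the interval DP gives dp[1][13] = 9.

9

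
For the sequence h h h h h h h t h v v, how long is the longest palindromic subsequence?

8

One longest palindromic subsequence is hhhhhhhh (positions 1,2,3,4,5,6,7,9); it reads the same forward and backward, and the interval DP gives dp[1][11] = 8.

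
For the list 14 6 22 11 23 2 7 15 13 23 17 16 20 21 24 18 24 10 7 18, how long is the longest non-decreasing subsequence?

Let dp[i] be the longest non-decreasing subsequence ending at position i. Then dp = [1, 1, 2, 2, 3, 1, 2, 3, 3, 4, 4, 4, 5, 6, 7, 5, 8, 3, 3, 6].
The maximum is 8; one witness is 6, 11, 15, 17, 20, 21, 24, 24 at positions 2,4,8,11,13,14,15,17.

8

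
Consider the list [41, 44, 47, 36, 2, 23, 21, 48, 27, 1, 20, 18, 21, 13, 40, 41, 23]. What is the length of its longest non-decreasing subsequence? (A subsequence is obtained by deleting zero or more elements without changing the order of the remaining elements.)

5

Let dp[i] be the longest non-decreasing subsequence ending at position i. Then dp = [1, 2, 3, 1, 1, 2, 2, 4, 3, 1, 2, 2, 3, 2, 4, 5, 4].
The maximum is 5; one witness is 2, 23, 27, 40, 41 at positions 5,6,9,15,16.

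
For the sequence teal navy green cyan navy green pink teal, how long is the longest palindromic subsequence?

Using dp[i][j] = 2 + dp[i+1][j−1] if the ends match, else max(dp[i+1][j], dp[i][j−1]):
dp[1][8] = 5. A witness is teal green navy green teal at positions 1,3,5,6,8.

5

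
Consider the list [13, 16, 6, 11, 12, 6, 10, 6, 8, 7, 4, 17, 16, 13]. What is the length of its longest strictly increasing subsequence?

Let dp[i] be the longest increasing subsequence ending at position i. Then dp = [1, 2, 1, 2, 3, 1, 2, 1, 2, 2, 1, 4, 4, 4].
The maximum is 4; one witness is 6, 11, 12, 17 at positions 3,4,5,12.

4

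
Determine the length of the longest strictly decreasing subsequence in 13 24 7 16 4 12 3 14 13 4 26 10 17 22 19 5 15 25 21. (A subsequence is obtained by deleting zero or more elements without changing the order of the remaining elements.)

6

One longest decreasing subsequence is 24, 16, 14, 13, 10, 5 (positions 2,4,8,9,12,16), of length 6; no longer one exists.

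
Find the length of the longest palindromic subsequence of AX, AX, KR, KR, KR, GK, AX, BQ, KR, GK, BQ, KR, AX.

7

One longest palindromic subsequence is AX KR BQ GK BQ KR AX (positions 1,3,8,10,11,12,13); it reads the same forward and backward, and the interval DP gives dp[1][13] = 7.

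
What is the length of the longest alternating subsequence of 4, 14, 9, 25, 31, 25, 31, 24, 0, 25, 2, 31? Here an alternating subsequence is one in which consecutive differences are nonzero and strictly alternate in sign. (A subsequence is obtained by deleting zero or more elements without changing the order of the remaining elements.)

10

A longest alternating subsequence is 4, 14, 9, 31, 25, 31, 24, 25, 2, 31 (positions 1,2,3,5,6,7,8,10,11,12); its 9 consecutive differences strictly alternate in sign, and length 10 is optimal.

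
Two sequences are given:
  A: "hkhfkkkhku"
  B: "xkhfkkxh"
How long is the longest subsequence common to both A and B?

A longest common subsequence is khfkkh (length 6); the LCS DP confirms no longer common subsequence exists.

6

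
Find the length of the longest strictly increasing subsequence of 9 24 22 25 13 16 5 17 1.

4

One longest increasing subsequence is 9, 13, 16, 17 (positions 1,5,6,8), of length 4; no longer one exists.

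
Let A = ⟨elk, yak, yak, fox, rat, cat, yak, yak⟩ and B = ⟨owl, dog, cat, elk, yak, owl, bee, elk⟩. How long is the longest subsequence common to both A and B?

Backtracking the LCS table gives one alignment: elk (A1,B4) → yak (A2,B5).
So the longest common subsequence has length 2.

2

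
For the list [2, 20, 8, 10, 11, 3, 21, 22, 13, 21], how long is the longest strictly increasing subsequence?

Let dp[i] be the longest increasing subsequence ending at position i. Then dp = [1, 2, 2, 3, 4, 2, 5, 6, 5, 6].
The maximum is 6; one witness is 2, 8, 10, 11, 21, 22 at positions 1,3,4,5,7,8.

6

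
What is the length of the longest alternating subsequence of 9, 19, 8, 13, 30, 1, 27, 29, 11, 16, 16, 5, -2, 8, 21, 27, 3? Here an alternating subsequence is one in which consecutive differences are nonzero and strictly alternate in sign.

Track the best alternating length ending on an up-step vs a down-step at each position: up/down = 1/1, 2/1, 1/3, 4/3, 4/1, 1/5, 6/5, 6/5, 6/7, 8/7, 8/7, 6/9, 1/9, 10/9, 10/7, 10/7, 10/11.
The maximum over both is 11; one such subsequence is 9, 19, 8, 13, 1, 27, 11, 16, 5, 8, 3.

11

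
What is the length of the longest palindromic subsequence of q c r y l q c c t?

3

One longest palindromic subsequence is ccc (positions 2,7,8); it reads the same forward and backward, and the interval DP gives dp[1][9] = 3.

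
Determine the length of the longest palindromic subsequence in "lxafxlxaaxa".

7

Using dp[i][j] = 2 + dp[i+1][j−1] if the ends match, else max(dp[i+1][j], dp[i][j−1]):
dp[1][11] = 7. A witness is xaxlxax at positions 2,3,5,6,7,9,10.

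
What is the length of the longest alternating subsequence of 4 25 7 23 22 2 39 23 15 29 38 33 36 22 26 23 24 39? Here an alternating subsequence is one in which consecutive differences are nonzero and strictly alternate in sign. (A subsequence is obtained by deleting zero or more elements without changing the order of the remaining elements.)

14

A longest alternating subsequence is 4, 25, 7, 23, 22, 39, 23, 38, 33, 36, 22, 26, 23, 24 (positions 1,2,3,4,5,7,8,11,12,13,14,15,16,17); its 13 consecutive differences strictly alternate in sign, and length 14 is optimal.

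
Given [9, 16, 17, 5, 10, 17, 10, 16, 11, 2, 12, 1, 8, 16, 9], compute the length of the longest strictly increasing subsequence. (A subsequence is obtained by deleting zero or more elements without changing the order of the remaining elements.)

5

Let dp[i] be the longest increasing subsequence ending at position i. Then dp = [1, 2, 3, 1, 2, 3, 2, 3, 3, 1, 4, 1, 2, 5, 3].
The maximum is 5; one witness is 9, 10, 11, 12, 16 at positions 1,5,9,11,14.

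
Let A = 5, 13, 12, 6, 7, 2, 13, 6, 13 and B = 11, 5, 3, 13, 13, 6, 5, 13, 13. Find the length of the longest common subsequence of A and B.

A longest common subsequence is 5, 13, 6, 13, 13 (length 5); the LCS DP confirms no longer common subsequence exists.

5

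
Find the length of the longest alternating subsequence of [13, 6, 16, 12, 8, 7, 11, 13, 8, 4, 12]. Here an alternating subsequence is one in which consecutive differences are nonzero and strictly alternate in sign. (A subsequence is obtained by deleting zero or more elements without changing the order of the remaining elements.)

A longest alternating subsequence is 13, 6, 16, 8, 11, 8, 12 (positions 1,2,3,5,7,9,11); its 6 consecutive differences strictly alternate in sign, and length 7 is optimal.

7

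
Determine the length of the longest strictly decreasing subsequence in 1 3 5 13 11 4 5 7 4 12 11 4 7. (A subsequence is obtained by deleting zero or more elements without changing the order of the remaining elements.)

Let dp[i] be the longest decreasing subsequence ending at position i. Then dp = [1, 1, 1, 1, 2, 3, 3, 3, 4, 2, 3, 4, 4].
The maximum is 4; one witness is 13, 11, 5, 4 at positions 4,5,7,9.

4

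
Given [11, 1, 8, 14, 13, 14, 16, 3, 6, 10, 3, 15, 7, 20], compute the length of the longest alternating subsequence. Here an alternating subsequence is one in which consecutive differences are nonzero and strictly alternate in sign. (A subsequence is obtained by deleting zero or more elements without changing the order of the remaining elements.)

A longest alternating subsequence is 11, 1, 14, 13, 14, 3, 6, 3, 15, 7, 20 (positions 1,2,4,5,6,8,9,11,12,13,14); its 10 consecutive differences strictly alternate in sign, and length 11 is optimal.

11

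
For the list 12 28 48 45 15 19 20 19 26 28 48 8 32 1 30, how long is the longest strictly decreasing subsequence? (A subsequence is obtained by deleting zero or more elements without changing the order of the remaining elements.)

Let dp[i] be the longest decreasing subsequence ending at position i. Then dp = [1, 1, 1, 2, 3, 3, 3, 4, 3, 3, 1, 5, 3, 6, 4].
The maximum is 6; one witness is 48, 45, 20, 19, 8, 1 at positions 3,4,7,8,12,14.

6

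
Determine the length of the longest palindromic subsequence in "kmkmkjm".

One longest palindromic subsequence is mkmkm (positions 2,3,4,5,7); it reads the same forward and backward, and the interval DP gives dp[1][7] = 5.

5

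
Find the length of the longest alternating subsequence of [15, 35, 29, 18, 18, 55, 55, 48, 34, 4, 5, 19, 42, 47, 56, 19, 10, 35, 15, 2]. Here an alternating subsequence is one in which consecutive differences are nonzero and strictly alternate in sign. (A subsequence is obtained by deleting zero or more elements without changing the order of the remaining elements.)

A longest alternating subsequence is 15, 35, 29, 55, 34, 42, 19, 35, 15 (positions 1,2,3,6,9,13,16,18,19); its 8 consecutive differences strictly alternate in sign, and length 9 is optimal.

9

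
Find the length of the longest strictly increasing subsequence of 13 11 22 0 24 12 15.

Let dp[i] be the longest increasing subsequence ending at position i. Then dp = [1, 1, 2, 1, 3, 2, 3].
The maximum is 3; one witness is 13, 22, 24 at positions 1,3,5.

3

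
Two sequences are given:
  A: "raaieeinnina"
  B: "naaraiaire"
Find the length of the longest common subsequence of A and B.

A longest common subsequence is raaie (length 5); the LCS DP confirms no longer common subsequence exists.

5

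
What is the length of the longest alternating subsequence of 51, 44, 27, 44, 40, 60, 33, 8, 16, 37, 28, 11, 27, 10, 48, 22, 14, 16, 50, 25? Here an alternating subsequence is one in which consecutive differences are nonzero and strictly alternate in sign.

Track the best alternating length ending on an up-step vs a down-step at each position: up/down = 1/1, 1/2, 1/2, 3/2, 3/4, 5/1, 3/6, 1/6, 7/6, 7/6, 7/8, 7/8, 9/8, 7/10, 11/6, 11/12, 11/12, 13/12, 13/6, 13/14.
The maximum over both is 14; one such subsequence is 51, 27, 44, 40, 60, 8, 16, 11, 27, 10, 48, 22, 50, 25.

14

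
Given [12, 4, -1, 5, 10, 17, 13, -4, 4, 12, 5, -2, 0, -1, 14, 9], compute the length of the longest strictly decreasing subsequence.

One longest decreasing subsequence is 17, 13, 12, 5, 0, -1 (positions 6,7,10,11,13,14), of length 6; no longer one exists.

6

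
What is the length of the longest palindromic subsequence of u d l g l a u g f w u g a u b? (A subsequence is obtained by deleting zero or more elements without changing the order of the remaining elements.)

7

One longest palindromic subsequence is uagugau (positions 1,6,8,11,12,13,14); it reads the same forward and backward, and the interval DP gives dp[1][15] = 7.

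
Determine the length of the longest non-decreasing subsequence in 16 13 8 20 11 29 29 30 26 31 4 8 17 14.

6

Scanning left to right, the best length ending at each element is: 16→1, 13→1, 8→1, 20→2, 11→2, 29→3, 29→4, 30→5, 26→3, 31→6, 4→1, 8→2, 17→3, 14→3.
So the longest non-decreasing subsequence has length 6, e.g. 16, 20, 29, 29, 30, 31.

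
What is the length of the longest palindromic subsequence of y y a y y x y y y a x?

Using dp[i][j] = 2 + dp[i+1][j−1] if the ends match, else max(dp[i+1][j], dp[i][j−1]):
dp[1][11] = 7. A witness is ayyyyya at positions 3,4,5,7,8,9,10.

7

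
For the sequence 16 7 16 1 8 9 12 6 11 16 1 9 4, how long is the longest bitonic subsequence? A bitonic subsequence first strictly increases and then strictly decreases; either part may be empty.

7

One longest bitonic subsequence is 7, 8, 9, 12, 11, 9, 4 (positions 2,5,6,7,9,12,13): it rises to 12 then falls. Length 7 is optimal.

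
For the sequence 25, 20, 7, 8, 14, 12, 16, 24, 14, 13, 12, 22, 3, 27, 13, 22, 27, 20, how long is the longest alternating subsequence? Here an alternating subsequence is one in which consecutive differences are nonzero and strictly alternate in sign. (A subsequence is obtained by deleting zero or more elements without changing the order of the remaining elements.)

Track the best alternating length ending on an up-step vs a down-step at each position: up/down = 1/1, 1/2, 1/2, 3/2, 3/2, 3/4, 5/2, 5/2, 5/6, 5/6, 3/6, 7/6, 1/8, 9/1, 9/10, 11/10, 11/1, 11/12.
The maximum over both is 12; one such subsequence is 25, 7, 14, 12, 16, 14, 22, 3, 27, 13, 22, 20.

12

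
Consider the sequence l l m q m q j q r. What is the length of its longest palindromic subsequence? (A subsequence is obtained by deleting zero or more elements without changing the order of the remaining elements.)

3

One longest palindromic subsequence is qjq (positions 6,7,8); it reads the same forward and backward, and the interval DP gives dp[1][9] = 3.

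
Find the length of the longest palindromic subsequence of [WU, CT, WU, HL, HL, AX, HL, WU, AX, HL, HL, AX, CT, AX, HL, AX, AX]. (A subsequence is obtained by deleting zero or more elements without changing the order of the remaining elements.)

One longest palindromic subsequence is AX AX HL AX CT AX HL AX AX (positions 6,9,10,12,13,14,15,16,17); it reads the same forward and backward, and the interval DP gives dp[1][17] = 9.

9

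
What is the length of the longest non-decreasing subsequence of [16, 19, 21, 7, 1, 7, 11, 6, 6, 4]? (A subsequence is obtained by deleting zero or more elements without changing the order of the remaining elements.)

3

One longest non-decreasing subsequence is 16, 19, 21 (positions 1,2,3), of length 3; no longer one exists.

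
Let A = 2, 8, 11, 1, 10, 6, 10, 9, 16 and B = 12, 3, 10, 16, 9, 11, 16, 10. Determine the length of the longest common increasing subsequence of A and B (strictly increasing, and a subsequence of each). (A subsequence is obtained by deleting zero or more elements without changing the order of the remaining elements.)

2

A longest common strictly increasing subsequence is 10, 16 (length 2); it appears in order in both A and B, and no longer such subsequence exists.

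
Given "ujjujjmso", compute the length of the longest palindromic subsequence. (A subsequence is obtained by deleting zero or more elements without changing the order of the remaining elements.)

5

One longest palindromic subsequence is jjujj (positions 2,3,4,5,6); it reads the same forward and backward, and the interval DP gives dp[1][9] = 5.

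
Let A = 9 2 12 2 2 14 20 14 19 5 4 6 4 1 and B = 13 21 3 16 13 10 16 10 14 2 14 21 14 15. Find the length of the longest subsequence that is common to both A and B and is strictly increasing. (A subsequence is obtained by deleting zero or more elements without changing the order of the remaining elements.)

A longest common strictly increasing subsequence is 2, 14 (length 2); it appears in order in both A and B, and no longer such subsequence exists.

2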